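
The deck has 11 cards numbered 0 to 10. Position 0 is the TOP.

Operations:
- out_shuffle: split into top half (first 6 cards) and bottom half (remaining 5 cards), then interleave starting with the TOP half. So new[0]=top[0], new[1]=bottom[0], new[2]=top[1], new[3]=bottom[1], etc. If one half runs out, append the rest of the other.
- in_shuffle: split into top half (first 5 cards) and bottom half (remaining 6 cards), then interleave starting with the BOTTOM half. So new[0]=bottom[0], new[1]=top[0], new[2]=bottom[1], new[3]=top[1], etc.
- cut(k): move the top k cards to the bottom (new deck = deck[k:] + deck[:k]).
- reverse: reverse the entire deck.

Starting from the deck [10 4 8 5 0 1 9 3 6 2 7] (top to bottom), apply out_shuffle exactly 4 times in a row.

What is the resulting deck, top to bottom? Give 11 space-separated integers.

After op 1 (out_shuffle): [10 9 4 3 8 6 5 2 0 7 1]
After op 2 (out_shuffle): [10 5 9 2 4 0 3 7 8 1 6]
After op 3 (out_shuffle): [10 3 5 7 9 8 2 1 4 6 0]
After op 4 (out_shuffle): [10 2 3 1 5 4 7 6 9 0 8]

Answer: 10 2 3 1 5 4 7 6 9 0 8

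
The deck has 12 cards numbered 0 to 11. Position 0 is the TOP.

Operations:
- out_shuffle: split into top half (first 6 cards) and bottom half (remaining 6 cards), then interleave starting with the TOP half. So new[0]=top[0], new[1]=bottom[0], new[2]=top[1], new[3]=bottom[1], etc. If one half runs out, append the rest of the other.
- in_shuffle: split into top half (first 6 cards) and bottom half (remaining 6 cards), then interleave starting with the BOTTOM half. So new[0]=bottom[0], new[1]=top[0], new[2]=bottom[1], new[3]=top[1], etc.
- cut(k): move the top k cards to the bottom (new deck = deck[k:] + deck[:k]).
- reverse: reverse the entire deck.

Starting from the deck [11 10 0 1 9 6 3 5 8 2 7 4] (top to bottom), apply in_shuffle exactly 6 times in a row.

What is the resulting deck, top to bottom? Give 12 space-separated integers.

After op 1 (in_shuffle): [3 11 5 10 8 0 2 1 7 9 4 6]
After op 2 (in_shuffle): [2 3 1 11 7 5 9 10 4 8 6 0]
After op 3 (in_shuffle): [9 2 10 3 4 1 8 11 6 7 0 5]
After op 4 (in_shuffle): [8 9 11 2 6 10 7 3 0 4 5 1]
After op 5 (in_shuffle): [7 8 3 9 0 11 4 2 5 6 1 10]
After op 6 (in_shuffle): [4 7 2 8 5 3 6 9 1 0 10 11]

Answer: 4 7 2 8 5 3 6 9 1 0 10 11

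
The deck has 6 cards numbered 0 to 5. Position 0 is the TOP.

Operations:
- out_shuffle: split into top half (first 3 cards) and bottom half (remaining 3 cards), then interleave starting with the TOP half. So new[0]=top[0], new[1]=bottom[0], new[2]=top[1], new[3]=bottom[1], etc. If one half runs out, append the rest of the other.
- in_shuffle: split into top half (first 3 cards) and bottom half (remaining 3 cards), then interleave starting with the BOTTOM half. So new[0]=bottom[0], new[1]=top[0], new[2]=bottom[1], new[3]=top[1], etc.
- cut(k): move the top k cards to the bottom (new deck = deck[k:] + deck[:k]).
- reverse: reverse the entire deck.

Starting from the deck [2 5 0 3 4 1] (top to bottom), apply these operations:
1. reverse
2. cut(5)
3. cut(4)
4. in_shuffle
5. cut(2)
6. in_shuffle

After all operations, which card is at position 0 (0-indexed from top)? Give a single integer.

Answer: 2

Derivation:
After op 1 (reverse): [1 4 3 0 5 2]
After op 2 (cut(5)): [2 1 4 3 0 5]
After op 3 (cut(4)): [0 5 2 1 4 3]
After op 4 (in_shuffle): [1 0 4 5 3 2]
After op 5 (cut(2)): [4 5 3 2 1 0]
After op 6 (in_shuffle): [2 4 1 5 0 3]
Position 0: card 2.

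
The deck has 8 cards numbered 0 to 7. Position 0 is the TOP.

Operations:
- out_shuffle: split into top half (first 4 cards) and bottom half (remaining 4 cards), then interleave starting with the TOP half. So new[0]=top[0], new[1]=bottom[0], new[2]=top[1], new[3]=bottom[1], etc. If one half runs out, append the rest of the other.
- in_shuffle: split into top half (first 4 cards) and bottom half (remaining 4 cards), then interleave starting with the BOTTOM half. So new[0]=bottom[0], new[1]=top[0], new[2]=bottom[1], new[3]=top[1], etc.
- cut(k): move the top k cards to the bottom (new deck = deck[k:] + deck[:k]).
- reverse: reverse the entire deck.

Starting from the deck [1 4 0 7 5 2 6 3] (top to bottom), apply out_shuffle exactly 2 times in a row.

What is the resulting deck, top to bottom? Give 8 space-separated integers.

Answer: 1 0 5 6 4 7 2 3

Derivation:
After op 1 (out_shuffle): [1 5 4 2 0 6 7 3]
After op 2 (out_shuffle): [1 0 5 6 4 7 2 3]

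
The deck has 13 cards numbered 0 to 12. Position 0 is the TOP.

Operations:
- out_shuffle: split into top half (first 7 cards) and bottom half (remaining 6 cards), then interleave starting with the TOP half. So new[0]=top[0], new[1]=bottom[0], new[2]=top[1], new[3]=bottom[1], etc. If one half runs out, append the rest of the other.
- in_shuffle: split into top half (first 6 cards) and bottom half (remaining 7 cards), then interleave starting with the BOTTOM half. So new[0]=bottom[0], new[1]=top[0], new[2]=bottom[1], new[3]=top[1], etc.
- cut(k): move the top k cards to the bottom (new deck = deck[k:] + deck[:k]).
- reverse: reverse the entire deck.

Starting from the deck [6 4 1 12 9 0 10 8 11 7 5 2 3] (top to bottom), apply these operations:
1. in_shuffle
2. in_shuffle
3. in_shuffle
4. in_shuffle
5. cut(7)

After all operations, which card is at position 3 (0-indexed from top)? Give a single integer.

Answer: 8

Derivation:
After op 1 (in_shuffle): [10 6 8 4 11 1 7 12 5 9 2 0 3]
After op 2 (in_shuffle): [7 10 12 6 5 8 9 4 2 11 0 1 3]
After op 3 (in_shuffle): [9 7 4 10 2 12 11 6 0 5 1 8 3]
After op 4 (in_shuffle): [11 9 6 7 0 4 5 10 1 2 8 12 3]
After op 5 (cut(7)): [10 1 2 8 12 3 11 9 6 7 0 4 5]
Position 3: card 8.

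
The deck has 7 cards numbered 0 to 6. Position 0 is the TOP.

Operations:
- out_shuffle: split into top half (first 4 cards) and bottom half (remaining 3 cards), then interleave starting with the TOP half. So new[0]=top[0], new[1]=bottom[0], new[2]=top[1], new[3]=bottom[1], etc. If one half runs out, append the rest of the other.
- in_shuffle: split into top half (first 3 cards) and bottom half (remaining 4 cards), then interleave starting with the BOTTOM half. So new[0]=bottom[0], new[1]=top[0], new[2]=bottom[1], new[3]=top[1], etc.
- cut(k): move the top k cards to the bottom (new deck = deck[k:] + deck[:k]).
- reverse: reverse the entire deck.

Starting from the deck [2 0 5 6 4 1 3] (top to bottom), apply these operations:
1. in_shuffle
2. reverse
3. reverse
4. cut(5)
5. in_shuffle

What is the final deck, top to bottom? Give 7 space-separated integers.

After op 1 (in_shuffle): [6 2 4 0 1 5 3]
After op 2 (reverse): [3 5 1 0 4 2 6]
After op 3 (reverse): [6 2 4 0 1 5 3]
After op 4 (cut(5)): [5 3 6 2 4 0 1]
After op 5 (in_shuffle): [2 5 4 3 0 6 1]

Answer: 2 5 4 3 0 6 1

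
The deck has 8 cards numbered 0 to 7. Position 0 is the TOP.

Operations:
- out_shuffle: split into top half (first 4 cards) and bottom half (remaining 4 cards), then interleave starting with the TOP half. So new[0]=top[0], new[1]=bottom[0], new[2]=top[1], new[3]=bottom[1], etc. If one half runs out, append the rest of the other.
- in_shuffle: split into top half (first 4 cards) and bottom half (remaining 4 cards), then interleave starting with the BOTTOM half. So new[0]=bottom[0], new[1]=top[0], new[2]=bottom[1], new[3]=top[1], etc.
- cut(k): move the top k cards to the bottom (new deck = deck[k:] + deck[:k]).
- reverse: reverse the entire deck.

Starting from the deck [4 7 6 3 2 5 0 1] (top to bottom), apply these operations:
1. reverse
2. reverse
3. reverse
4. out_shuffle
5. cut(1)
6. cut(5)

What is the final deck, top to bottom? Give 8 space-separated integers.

After op 1 (reverse): [1 0 5 2 3 6 7 4]
After op 2 (reverse): [4 7 6 3 2 5 0 1]
After op 3 (reverse): [1 0 5 2 3 6 7 4]
After op 4 (out_shuffle): [1 3 0 6 5 7 2 4]
After op 5 (cut(1)): [3 0 6 5 7 2 4 1]
After op 6 (cut(5)): [2 4 1 3 0 6 5 7]

Answer: 2 4 1 3 0 6 5 7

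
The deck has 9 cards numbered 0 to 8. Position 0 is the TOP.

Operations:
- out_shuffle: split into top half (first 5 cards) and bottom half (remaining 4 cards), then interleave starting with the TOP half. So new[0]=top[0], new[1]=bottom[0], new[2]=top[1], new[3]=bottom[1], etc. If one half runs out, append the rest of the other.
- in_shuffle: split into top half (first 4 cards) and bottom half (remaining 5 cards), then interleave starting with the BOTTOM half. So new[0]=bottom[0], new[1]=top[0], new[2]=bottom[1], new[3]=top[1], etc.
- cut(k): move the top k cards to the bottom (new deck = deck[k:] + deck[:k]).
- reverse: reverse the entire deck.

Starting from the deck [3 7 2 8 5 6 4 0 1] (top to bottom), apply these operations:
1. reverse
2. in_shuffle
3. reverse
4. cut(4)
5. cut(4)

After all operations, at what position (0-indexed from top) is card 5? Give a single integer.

After op 1 (reverse): [1 0 4 6 5 8 2 7 3]
After op 2 (in_shuffle): [5 1 8 0 2 4 7 6 3]
After op 3 (reverse): [3 6 7 4 2 0 8 1 5]
After op 4 (cut(4)): [2 0 8 1 5 3 6 7 4]
After op 5 (cut(4)): [5 3 6 7 4 2 0 8 1]
Card 5 is at position 0.

Answer: 0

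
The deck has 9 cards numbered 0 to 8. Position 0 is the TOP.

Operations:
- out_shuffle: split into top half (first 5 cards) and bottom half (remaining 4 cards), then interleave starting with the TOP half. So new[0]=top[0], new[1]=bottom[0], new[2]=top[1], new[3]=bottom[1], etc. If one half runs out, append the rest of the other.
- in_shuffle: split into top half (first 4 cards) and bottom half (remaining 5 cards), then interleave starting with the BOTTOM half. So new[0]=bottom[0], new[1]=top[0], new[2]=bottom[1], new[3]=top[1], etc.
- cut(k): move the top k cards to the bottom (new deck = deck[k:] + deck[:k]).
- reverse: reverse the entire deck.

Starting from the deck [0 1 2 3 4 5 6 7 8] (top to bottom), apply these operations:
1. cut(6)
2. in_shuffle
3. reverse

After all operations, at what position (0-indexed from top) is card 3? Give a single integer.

After op 1 (cut(6)): [6 7 8 0 1 2 3 4 5]
After op 2 (in_shuffle): [1 6 2 7 3 8 4 0 5]
After op 3 (reverse): [5 0 4 8 3 7 2 6 1]
Card 3 is at position 4.

Answer: 4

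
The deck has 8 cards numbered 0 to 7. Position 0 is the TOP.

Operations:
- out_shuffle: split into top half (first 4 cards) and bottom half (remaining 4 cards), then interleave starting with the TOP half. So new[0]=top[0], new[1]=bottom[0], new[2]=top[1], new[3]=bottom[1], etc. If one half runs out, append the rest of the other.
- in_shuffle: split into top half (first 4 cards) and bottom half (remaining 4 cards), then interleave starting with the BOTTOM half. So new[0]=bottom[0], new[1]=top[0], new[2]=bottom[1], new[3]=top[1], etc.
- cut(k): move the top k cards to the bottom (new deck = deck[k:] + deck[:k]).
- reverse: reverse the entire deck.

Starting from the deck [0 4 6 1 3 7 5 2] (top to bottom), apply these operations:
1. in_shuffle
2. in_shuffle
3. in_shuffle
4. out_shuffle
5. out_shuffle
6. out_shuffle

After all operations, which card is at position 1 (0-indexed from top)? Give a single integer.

Answer: 5

Derivation:
After op 1 (in_shuffle): [3 0 7 4 5 6 2 1]
After op 2 (in_shuffle): [5 3 6 0 2 7 1 4]
After op 3 (in_shuffle): [2 5 7 3 1 6 4 0]
After op 4 (out_shuffle): [2 1 5 6 7 4 3 0]
After op 5 (out_shuffle): [2 7 1 4 5 3 6 0]
After op 6 (out_shuffle): [2 5 7 3 1 6 4 0]
Position 1: card 5.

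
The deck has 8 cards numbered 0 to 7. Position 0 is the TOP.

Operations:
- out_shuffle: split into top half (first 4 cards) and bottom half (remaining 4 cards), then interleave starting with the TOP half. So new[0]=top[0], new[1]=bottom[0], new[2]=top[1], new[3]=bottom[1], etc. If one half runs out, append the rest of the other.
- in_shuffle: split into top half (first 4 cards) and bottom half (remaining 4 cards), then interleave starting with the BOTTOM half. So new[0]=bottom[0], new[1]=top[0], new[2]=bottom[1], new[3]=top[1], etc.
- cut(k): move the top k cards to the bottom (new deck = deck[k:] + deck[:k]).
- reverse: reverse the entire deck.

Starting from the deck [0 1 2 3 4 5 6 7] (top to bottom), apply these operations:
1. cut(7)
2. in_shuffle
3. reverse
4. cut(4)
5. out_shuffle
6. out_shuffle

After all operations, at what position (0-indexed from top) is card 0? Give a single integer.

After op 1 (cut(7)): [7 0 1 2 3 4 5 6]
After op 2 (in_shuffle): [3 7 4 0 5 1 6 2]
After op 3 (reverse): [2 6 1 5 0 4 7 3]
After op 4 (cut(4)): [0 4 7 3 2 6 1 5]
After op 5 (out_shuffle): [0 2 4 6 7 1 3 5]
After op 6 (out_shuffle): [0 7 2 1 4 3 6 5]
Card 0 is at position 0.

Answer: 0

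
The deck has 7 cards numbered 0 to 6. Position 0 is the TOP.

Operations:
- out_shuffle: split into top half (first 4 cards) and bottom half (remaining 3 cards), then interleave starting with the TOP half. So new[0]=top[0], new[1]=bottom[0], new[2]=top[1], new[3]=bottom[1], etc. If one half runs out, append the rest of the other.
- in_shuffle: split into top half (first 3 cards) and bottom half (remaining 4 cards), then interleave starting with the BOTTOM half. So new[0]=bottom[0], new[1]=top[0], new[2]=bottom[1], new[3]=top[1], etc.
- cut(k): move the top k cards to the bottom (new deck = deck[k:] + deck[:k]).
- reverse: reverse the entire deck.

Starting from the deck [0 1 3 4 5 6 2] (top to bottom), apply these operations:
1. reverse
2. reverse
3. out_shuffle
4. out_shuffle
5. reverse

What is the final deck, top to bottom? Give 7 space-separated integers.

After op 1 (reverse): [2 6 5 4 3 1 0]
After op 2 (reverse): [0 1 3 4 5 6 2]
After op 3 (out_shuffle): [0 5 1 6 3 2 4]
After op 4 (out_shuffle): [0 3 5 2 1 4 6]
After op 5 (reverse): [6 4 1 2 5 3 0]

Answer: 6 4 1 2 5 3 0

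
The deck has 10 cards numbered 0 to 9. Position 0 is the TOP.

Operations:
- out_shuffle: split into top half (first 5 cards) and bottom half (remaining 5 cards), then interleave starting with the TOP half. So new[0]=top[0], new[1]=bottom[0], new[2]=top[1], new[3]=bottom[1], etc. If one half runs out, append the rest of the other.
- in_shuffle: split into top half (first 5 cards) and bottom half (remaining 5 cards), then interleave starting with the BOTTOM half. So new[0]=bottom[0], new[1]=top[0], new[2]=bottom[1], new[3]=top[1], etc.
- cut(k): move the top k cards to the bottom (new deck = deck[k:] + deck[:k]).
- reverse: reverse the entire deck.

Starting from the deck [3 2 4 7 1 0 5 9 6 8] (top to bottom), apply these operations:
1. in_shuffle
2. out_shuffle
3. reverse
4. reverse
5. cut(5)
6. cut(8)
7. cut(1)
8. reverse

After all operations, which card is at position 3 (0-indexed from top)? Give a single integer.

Answer: 0

Derivation:
After op 1 (in_shuffle): [0 3 5 2 9 4 6 7 8 1]
After op 2 (out_shuffle): [0 4 3 6 5 7 2 8 9 1]
After op 3 (reverse): [1 9 8 2 7 5 6 3 4 0]
After op 4 (reverse): [0 4 3 6 5 7 2 8 9 1]
After op 5 (cut(5)): [7 2 8 9 1 0 4 3 6 5]
After op 6 (cut(8)): [6 5 7 2 8 9 1 0 4 3]
After op 7 (cut(1)): [5 7 2 8 9 1 0 4 3 6]
After op 8 (reverse): [6 3 4 0 1 9 8 2 7 5]
Position 3: card 0.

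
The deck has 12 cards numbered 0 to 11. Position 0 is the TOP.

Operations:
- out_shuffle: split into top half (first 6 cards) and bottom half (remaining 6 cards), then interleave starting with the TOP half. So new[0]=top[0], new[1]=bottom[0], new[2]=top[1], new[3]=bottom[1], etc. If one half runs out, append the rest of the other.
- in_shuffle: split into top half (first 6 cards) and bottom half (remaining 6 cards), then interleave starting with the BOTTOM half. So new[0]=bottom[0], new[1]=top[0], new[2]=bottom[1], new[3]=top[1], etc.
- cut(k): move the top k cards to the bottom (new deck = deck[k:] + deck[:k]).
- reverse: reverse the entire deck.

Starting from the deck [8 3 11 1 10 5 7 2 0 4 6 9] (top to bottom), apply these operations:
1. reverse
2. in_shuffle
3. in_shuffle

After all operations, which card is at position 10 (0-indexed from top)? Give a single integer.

After op 1 (reverse): [9 6 4 0 2 7 5 10 1 11 3 8]
After op 2 (in_shuffle): [5 9 10 6 1 4 11 0 3 2 8 7]
After op 3 (in_shuffle): [11 5 0 9 3 10 2 6 8 1 7 4]
Position 10: card 7.

Answer: 7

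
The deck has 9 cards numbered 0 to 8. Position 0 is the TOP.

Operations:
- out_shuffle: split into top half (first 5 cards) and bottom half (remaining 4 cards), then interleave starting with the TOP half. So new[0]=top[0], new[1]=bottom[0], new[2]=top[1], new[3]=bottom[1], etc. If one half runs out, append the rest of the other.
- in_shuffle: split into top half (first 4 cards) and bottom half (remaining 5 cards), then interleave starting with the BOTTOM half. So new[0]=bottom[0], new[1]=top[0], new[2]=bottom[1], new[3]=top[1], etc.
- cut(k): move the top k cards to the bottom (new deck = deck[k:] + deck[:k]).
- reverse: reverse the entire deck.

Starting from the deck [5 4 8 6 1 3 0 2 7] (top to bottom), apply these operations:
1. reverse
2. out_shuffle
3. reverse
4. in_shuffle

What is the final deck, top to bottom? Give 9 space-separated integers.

Answer: 0 1 8 5 2 3 6 4 7

Derivation:
After op 1 (reverse): [7 2 0 3 1 6 8 4 5]
After op 2 (out_shuffle): [7 6 2 8 0 4 3 5 1]
After op 3 (reverse): [1 5 3 4 0 8 2 6 7]
After op 4 (in_shuffle): [0 1 8 5 2 3 6 4 7]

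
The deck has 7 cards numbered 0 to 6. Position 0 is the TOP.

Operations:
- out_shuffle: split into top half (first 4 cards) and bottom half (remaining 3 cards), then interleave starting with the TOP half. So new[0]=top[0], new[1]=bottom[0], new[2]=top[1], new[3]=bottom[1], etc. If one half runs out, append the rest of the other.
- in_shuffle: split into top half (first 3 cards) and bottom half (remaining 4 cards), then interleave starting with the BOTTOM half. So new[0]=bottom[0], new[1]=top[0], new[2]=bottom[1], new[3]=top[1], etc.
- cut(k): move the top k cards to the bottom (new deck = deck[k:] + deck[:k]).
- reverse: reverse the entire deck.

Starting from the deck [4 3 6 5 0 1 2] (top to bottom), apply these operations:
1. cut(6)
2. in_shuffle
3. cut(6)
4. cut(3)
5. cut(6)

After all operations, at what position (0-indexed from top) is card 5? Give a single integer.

After op 1 (cut(6)): [2 4 3 6 5 0 1]
After op 2 (in_shuffle): [6 2 5 4 0 3 1]
After op 3 (cut(6)): [1 6 2 5 4 0 3]
After op 4 (cut(3)): [5 4 0 3 1 6 2]
After op 5 (cut(6)): [2 5 4 0 3 1 6]
Card 5 is at position 1.

Answer: 1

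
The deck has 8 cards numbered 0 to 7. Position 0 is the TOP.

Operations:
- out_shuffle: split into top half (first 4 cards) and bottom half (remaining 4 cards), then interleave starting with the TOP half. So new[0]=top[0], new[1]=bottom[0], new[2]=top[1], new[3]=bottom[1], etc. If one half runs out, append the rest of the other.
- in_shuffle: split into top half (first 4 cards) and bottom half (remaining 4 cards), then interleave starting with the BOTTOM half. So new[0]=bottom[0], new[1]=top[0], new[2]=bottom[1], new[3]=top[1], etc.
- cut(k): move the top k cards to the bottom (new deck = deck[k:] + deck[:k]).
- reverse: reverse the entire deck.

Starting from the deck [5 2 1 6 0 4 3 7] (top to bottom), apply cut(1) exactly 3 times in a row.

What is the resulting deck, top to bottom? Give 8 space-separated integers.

After op 1 (cut(1)): [2 1 6 0 4 3 7 5]
After op 2 (cut(1)): [1 6 0 4 3 7 5 2]
After op 3 (cut(1)): [6 0 4 3 7 5 2 1]

Answer: 6 0 4 3 7 5 2 1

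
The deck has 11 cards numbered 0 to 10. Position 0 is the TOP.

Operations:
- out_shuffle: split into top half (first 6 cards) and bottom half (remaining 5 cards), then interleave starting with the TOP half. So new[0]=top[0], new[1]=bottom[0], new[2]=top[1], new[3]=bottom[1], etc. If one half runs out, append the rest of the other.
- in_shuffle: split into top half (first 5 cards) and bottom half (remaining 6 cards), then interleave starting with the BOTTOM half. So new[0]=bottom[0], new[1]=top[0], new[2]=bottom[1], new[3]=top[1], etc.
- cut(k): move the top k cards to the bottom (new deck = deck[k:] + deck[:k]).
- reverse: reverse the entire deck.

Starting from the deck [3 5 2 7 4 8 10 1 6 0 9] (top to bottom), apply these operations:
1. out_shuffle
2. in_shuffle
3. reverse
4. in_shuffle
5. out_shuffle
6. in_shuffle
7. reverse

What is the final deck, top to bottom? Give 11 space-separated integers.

After op 1 (out_shuffle): [3 10 5 1 2 6 7 0 4 9 8]
After op 2 (in_shuffle): [6 3 7 10 0 5 4 1 9 2 8]
After op 3 (reverse): [8 2 9 1 4 5 0 10 7 3 6]
After op 4 (in_shuffle): [5 8 0 2 10 9 7 1 3 4 6]
After op 5 (out_shuffle): [5 7 8 1 0 3 2 4 10 6 9]
After op 6 (in_shuffle): [3 5 2 7 4 8 10 1 6 0 9]
After op 7 (reverse): [9 0 6 1 10 8 4 7 2 5 3]

Answer: 9 0 6 1 10 8 4 7 2 5 3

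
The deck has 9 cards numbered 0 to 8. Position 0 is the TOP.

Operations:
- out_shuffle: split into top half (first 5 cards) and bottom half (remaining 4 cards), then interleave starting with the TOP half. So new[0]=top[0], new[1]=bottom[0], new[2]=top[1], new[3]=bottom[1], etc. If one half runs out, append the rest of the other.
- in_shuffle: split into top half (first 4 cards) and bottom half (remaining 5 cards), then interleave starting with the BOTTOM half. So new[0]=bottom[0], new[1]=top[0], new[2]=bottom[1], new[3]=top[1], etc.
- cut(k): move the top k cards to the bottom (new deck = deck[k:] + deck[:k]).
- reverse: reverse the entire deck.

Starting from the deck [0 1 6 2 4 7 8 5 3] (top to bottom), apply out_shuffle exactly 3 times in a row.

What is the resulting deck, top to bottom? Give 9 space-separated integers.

After op 1 (out_shuffle): [0 7 1 8 6 5 2 3 4]
After op 2 (out_shuffle): [0 5 7 2 1 3 8 4 6]
After op 3 (out_shuffle): [0 3 5 8 7 4 2 6 1]

Answer: 0 3 5 8 7 4 2 6 1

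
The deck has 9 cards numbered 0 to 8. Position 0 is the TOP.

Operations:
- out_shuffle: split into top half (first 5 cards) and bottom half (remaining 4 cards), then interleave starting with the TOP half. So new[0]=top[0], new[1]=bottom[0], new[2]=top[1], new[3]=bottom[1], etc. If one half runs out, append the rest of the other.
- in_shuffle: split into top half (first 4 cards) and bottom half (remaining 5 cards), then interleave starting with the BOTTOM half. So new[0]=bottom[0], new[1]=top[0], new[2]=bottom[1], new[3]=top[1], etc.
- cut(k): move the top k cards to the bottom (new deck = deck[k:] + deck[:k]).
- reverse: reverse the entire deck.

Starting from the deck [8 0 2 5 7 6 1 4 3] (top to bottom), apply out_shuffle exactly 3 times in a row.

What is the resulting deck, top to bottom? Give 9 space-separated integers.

After op 1 (out_shuffle): [8 6 0 1 2 4 5 3 7]
After op 2 (out_shuffle): [8 4 6 5 0 3 1 7 2]
After op 3 (out_shuffle): [8 3 4 1 6 7 5 2 0]

Answer: 8 3 4 1 6 7 5 2 0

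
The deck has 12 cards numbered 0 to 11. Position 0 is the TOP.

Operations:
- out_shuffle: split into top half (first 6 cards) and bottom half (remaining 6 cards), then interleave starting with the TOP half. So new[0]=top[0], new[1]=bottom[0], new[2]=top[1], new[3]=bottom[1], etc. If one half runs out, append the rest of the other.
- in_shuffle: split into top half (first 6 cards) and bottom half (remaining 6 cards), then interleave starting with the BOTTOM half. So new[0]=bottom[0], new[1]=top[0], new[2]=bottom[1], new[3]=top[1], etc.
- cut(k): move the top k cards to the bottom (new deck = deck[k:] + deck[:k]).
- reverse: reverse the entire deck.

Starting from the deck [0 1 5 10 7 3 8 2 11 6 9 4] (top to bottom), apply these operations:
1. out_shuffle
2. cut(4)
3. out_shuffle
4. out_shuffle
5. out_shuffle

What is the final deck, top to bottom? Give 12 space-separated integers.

Answer: 5 4 6 1 3 10 8 9 11 0 7 2

Derivation:
After op 1 (out_shuffle): [0 8 1 2 5 11 10 6 7 9 3 4]
After op 2 (cut(4)): [5 11 10 6 7 9 3 4 0 8 1 2]
After op 3 (out_shuffle): [5 3 11 4 10 0 6 8 7 1 9 2]
After op 4 (out_shuffle): [5 6 3 8 11 7 4 1 10 9 0 2]
After op 5 (out_shuffle): [5 4 6 1 3 10 8 9 11 0 7 2]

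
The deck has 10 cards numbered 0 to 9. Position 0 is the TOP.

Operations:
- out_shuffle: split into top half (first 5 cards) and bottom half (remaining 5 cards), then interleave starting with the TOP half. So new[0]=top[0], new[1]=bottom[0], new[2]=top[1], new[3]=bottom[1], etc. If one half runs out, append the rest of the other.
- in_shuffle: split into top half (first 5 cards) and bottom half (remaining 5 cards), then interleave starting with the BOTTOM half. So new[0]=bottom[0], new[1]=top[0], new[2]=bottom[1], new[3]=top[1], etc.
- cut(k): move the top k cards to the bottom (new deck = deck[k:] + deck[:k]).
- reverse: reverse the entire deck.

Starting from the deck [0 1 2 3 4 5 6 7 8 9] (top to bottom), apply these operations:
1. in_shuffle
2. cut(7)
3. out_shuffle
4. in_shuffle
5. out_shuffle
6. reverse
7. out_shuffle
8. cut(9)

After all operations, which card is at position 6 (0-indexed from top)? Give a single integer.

Answer: 3

Derivation:
After op 1 (in_shuffle): [5 0 6 1 7 2 8 3 9 4]
After op 2 (cut(7)): [3 9 4 5 0 6 1 7 2 8]
After op 3 (out_shuffle): [3 6 9 1 4 7 5 2 0 8]
After op 4 (in_shuffle): [7 3 5 6 2 9 0 1 8 4]
After op 5 (out_shuffle): [7 9 3 0 5 1 6 8 2 4]
After op 6 (reverse): [4 2 8 6 1 5 0 3 9 7]
After op 7 (out_shuffle): [4 5 2 0 8 3 6 9 1 7]
After op 8 (cut(9)): [7 4 5 2 0 8 3 6 9 1]
Position 6: card 3.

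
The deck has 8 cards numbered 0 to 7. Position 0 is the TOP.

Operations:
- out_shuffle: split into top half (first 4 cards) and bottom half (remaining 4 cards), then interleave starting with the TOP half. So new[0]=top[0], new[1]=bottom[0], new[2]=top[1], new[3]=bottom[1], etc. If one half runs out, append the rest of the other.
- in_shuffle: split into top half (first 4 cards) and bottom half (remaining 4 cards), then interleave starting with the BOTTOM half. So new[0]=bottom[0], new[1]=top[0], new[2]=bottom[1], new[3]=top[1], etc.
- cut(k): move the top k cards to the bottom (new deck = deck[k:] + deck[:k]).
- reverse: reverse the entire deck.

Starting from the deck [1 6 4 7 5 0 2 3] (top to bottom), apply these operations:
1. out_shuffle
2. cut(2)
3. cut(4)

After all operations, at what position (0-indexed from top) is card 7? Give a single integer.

Answer: 0

Derivation:
After op 1 (out_shuffle): [1 5 6 0 4 2 7 3]
After op 2 (cut(2)): [6 0 4 2 7 3 1 5]
After op 3 (cut(4)): [7 3 1 5 6 0 4 2]
Card 7 is at position 0.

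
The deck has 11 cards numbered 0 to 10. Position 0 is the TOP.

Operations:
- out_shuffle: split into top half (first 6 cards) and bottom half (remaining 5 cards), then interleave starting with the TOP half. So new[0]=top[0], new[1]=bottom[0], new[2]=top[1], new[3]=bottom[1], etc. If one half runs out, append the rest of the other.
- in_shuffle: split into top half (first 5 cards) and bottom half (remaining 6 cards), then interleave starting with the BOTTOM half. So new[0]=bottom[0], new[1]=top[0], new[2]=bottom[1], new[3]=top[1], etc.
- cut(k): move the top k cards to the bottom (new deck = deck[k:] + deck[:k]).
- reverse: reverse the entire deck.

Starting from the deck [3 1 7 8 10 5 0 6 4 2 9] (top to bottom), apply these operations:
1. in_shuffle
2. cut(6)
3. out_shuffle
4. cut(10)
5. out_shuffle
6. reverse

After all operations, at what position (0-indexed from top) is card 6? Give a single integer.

After op 1 (in_shuffle): [5 3 0 1 6 7 4 8 2 10 9]
After op 2 (cut(6)): [4 8 2 10 9 5 3 0 1 6 7]
After op 3 (out_shuffle): [4 3 8 0 2 1 10 6 9 7 5]
After op 4 (cut(10)): [5 4 3 8 0 2 1 10 6 9 7]
After op 5 (out_shuffle): [5 1 4 10 3 6 8 9 0 7 2]
After op 6 (reverse): [2 7 0 9 8 6 3 10 4 1 5]
Card 6 is at position 5.

Answer: 5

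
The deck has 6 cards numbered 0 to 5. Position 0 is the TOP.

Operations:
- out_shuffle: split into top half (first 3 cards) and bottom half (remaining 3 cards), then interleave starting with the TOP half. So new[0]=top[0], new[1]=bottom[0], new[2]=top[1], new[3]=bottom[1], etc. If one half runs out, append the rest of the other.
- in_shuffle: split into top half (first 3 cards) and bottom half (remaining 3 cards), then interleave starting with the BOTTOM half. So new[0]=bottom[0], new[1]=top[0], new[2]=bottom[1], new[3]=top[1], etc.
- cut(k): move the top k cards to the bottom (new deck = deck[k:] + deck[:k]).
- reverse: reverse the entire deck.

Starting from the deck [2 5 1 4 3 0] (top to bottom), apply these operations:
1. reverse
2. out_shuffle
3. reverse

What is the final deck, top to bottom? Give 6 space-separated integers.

Answer: 2 4 5 3 1 0

Derivation:
After op 1 (reverse): [0 3 4 1 5 2]
After op 2 (out_shuffle): [0 1 3 5 4 2]
After op 3 (reverse): [2 4 5 3 1 0]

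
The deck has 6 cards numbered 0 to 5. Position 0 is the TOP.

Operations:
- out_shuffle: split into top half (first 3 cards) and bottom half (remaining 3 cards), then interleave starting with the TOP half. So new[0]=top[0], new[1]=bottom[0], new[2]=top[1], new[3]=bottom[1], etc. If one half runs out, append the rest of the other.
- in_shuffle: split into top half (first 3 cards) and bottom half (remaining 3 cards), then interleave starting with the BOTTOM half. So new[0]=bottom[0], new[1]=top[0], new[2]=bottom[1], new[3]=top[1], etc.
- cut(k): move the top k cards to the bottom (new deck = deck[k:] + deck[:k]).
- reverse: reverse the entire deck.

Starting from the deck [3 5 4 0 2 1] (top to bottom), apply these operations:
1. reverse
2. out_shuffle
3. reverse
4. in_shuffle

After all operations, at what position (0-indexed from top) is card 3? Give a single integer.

Answer: 1

Derivation:
After op 1 (reverse): [1 2 0 4 5 3]
After op 2 (out_shuffle): [1 4 2 5 0 3]
After op 3 (reverse): [3 0 5 2 4 1]
After op 4 (in_shuffle): [2 3 4 0 1 5]
Card 3 is at position 1.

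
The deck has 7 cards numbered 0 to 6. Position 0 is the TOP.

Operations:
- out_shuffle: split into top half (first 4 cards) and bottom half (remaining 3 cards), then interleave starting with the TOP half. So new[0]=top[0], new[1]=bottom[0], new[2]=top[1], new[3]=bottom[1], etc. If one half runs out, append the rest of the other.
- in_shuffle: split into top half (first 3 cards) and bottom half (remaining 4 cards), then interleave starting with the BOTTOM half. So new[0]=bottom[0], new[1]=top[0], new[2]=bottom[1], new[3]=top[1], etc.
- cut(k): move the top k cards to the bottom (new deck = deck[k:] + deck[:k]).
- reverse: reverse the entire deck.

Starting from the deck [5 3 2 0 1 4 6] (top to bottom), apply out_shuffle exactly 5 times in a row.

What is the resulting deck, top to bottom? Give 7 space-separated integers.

Answer: 5 2 1 6 3 0 4

Derivation:
After op 1 (out_shuffle): [5 1 3 4 2 6 0]
After op 2 (out_shuffle): [5 2 1 6 3 0 4]
After op 3 (out_shuffle): [5 3 2 0 1 4 6]
After op 4 (out_shuffle): [5 1 3 4 2 6 0]
After op 5 (out_shuffle): [5 2 1 6 3 0 4]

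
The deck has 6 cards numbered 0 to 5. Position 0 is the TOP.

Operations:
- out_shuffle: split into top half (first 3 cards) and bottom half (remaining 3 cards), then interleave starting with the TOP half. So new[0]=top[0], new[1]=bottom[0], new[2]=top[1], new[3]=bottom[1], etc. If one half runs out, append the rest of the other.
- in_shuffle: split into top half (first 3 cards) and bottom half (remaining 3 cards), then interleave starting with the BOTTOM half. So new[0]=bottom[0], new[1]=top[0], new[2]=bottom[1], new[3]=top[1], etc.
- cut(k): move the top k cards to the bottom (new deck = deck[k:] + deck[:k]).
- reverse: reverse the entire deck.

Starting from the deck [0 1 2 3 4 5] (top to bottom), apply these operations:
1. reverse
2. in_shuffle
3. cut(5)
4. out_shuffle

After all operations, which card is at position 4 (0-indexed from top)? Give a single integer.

Answer: 5

Derivation:
After op 1 (reverse): [5 4 3 2 1 0]
After op 2 (in_shuffle): [2 5 1 4 0 3]
After op 3 (cut(5)): [3 2 5 1 4 0]
After op 4 (out_shuffle): [3 1 2 4 5 0]
Position 4: card 5.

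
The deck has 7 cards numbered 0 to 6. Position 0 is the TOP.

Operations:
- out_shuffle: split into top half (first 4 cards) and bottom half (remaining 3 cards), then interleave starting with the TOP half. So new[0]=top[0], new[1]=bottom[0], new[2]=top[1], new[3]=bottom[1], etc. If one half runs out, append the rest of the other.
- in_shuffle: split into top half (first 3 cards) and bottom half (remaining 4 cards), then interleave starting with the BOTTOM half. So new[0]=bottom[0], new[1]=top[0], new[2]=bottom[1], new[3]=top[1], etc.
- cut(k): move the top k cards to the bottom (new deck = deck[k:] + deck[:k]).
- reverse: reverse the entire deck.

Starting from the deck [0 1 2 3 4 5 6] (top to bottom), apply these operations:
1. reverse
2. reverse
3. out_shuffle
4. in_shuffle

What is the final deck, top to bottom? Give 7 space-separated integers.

After op 1 (reverse): [6 5 4 3 2 1 0]
After op 2 (reverse): [0 1 2 3 4 5 6]
After op 3 (out_shuffle): [0 4 1 5 2 6 3]
After op 4 (in_shuffle): [5 0 2 4 6 1 3]

Answer: 5 0 2 4 6 1 3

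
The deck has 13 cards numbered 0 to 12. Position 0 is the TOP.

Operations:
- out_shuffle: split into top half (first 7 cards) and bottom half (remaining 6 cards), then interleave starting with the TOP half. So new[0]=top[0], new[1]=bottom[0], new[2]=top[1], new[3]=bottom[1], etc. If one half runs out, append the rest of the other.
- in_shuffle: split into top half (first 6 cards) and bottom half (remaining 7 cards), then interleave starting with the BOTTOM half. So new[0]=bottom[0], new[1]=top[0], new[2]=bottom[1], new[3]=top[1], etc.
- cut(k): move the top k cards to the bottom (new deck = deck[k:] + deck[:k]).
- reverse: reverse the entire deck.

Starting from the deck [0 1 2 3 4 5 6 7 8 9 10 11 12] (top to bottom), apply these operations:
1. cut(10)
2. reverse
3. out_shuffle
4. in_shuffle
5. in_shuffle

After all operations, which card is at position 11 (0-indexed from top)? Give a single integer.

After op 1 (cut(10)): [10 11 12 0 1 2 3 4 5 6 7 8 9]
After op 2 (reverse): [9 8 7 6 5 4 3 2 1 0 12 11 10]
After op 3 (out_shuffle): [9 2 8 1 7 0 6 12 5 11 4 10 3]
After op 4 (in_shuffle): [6 9 12 2 5 8 11 1 4 7 10 0 3]
After op 5 (in_shuffle): [11 6 1 9 4 12 7 2 10 5 0 8 3]
Position 11: card 8.

Answer: 8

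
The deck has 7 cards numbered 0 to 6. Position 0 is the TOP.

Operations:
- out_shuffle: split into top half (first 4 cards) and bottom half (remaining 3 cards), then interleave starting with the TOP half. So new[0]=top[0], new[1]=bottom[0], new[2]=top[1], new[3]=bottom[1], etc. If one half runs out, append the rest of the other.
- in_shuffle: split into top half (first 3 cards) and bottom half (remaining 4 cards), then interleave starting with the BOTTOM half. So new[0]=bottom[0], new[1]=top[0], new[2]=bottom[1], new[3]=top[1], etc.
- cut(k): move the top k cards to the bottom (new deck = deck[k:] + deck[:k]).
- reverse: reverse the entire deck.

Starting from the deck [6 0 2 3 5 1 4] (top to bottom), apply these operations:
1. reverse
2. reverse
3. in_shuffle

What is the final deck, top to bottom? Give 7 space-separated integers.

After op 1 (reverse): [4 1 5 3 2 0 6]
After op 2 (reverse): [6 0 2 3 5 1 4]
After op 3 (in_shuffle): [3 6 5 0 1 2 4]

Answer: 3 6 5 0 1 2 4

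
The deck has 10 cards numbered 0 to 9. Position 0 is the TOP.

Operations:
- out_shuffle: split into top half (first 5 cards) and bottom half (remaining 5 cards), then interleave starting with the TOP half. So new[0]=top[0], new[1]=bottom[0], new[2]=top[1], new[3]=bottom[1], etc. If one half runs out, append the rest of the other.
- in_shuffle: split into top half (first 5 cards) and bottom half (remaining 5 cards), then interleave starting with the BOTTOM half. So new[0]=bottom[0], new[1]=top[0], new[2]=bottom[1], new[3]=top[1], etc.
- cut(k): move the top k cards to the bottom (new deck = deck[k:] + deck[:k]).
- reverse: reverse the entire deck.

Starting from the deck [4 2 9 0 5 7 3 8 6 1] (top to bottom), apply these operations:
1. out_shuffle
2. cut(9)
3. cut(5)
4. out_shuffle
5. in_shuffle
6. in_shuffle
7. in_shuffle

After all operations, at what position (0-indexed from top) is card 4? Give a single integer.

Answer: 9

Derivation:
After op 1 (out_shuffle): [4 7 2 3 9 8 0 6 5 1]
After op 2 (cut(9)): [1 4 7 2 3 9 8 0 6 5]
After op 3 (cut(5)): [9 8 0 6 5 1 4 7 2 3]
After op 4 (out_shuffle): [9 1 8 4 0 7 6 2 5 3]
After op 5 (in_shuffle): [7 9 6 1 2 8 5 4 3 0]
After op 6 (in_shuffle): [8 7 5 9 4 6 3 1 0 2]
After op 7 (in_shuffle): [6 8 3 7 1 5 0 9 2 4]
Card 4 is at position 9.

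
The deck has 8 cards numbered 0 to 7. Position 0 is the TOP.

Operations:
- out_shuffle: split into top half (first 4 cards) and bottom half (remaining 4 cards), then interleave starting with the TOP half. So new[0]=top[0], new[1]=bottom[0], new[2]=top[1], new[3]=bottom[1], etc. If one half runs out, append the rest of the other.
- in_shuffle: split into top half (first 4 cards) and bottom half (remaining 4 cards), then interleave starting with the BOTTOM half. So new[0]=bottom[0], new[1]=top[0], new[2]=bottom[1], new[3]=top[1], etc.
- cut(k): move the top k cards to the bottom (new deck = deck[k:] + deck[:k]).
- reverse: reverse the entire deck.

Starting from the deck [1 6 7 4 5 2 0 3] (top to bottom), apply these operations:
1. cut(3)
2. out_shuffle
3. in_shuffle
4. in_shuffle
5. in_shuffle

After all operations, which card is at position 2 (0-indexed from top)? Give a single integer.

Answer: 6

Derivation:
After op 1 (cut(3)): [4 5 2 0 3 1 6 7]
After op 2 (out_shuffle): [4 3 5 1 2 6 0 7]
After op 3 (in_shuffle): [2 4 6 3 0 5 7 1]
After op 4 (in_shuffle): [0 2 5 4 7 6 1 3]
After op 5 (in_shuffle): [7 0 6 2 1 5 3 4]
Position 2: card 6.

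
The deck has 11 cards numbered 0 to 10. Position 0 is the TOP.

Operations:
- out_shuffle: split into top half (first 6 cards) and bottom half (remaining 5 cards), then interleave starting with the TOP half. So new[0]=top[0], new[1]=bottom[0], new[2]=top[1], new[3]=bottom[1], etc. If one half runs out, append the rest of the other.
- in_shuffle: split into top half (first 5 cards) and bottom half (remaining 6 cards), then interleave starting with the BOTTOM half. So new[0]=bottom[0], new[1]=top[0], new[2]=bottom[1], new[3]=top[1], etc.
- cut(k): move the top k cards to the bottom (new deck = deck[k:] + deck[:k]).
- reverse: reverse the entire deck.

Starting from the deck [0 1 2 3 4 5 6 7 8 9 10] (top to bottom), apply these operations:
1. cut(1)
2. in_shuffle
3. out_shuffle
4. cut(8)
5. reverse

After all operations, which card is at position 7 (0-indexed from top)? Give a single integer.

Answer: 6

Derivation:
After op 1 (cut(1)): [1 2 3 4 5 6 7 8 9 10 0]
After op 2 (in_shuffle): [6 1 7 2 8 3 9 4 10 5 0]
After op 3 (out_shuffle): [6 9 1 4 7 10 2 5 8 0 3]
After op 4 (cut(8)): [8 0 3 6 9 1 4 7 10 2 5]
After op 5 (reverse): [5 2 10 7 4 1 9 6 3 0 8]
Position 7: card 6.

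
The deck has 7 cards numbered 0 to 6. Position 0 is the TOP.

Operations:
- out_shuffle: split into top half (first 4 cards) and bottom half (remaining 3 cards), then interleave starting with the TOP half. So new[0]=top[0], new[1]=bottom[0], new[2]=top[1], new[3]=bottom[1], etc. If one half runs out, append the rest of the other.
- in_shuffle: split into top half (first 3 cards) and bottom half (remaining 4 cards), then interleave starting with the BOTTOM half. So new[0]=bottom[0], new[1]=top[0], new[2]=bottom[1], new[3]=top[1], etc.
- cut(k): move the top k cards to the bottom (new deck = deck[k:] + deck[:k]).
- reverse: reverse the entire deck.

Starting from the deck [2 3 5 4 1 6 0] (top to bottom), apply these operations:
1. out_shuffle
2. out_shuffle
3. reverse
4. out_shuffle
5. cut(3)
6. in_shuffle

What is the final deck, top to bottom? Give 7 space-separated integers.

After op 1 (out_shuffle): [2 1 3 6 5 0 4]
After op 2 (out_shuffle): [2 5 1 0 3 4 6]
After op 3 (reverse): [6 4 3 0 1 5 2]
After op 4 (out_shuffle): [6 1 4 5 3 2 0]
After op 5 (cut(3)): [5 3 2 0 6 1 4]
After op 6 (in_shuffle): [0 5 6 3 1 2 4]

Answer: 0 5 6 3 1 2 4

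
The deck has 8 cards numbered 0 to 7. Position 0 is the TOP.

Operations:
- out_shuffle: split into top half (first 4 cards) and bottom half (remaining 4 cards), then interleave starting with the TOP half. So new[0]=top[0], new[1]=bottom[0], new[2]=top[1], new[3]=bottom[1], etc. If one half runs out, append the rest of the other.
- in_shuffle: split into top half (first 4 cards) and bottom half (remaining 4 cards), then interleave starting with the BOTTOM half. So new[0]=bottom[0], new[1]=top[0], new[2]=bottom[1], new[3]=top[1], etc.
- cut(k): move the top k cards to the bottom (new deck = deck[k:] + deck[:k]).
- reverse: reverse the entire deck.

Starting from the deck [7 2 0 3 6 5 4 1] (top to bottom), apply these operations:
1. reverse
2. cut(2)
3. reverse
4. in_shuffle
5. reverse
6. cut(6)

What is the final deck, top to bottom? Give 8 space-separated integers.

Answer: 4 0 2 5 7 6 1 3

Derivation:
After op 1 (reverse): [1 4 5 6 3 0 2 7]
After op 2 (cut(2)): [5 6 3 0 2 7 1 4]
After op 3 (reverse): [4 1 7 2 0 3 6 5]
After op 4 (in_shuffle): [0 4 3 1 6 7 5 2]
After op 5 (reverse): [2 5 7 6 1 3 4 0]
After op 6 (cut(6)): [4 0 2 5 7 6 1 3]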